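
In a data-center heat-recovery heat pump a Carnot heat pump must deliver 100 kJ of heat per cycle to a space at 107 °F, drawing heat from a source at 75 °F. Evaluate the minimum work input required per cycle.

W_in ≈ 5.647 kJ

T_H = 107 °F → (107 − 32) × 5/9 = 41.67 °C = 314.82 K.
T_C = 75 °F → (75 − 32) × 5/9 = 23.89 °C = 297.04 K.
Reversible heating COP: COP_HP = T_H/(T_H − T_C) = 314.82/17.78 = 17.7084.
W = Q_H/COP_HP = 100/17.7084 = 5.647 kJ.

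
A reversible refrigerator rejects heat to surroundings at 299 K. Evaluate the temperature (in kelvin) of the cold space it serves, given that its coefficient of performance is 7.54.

COP_R = T_C/(T_H − T_C) ⇒ T_C = T_H·COP_R/(1 + COP_R) = 299.00 × 7.54/(1 + 7.54) = 264 K.

T_C ≈ 264 K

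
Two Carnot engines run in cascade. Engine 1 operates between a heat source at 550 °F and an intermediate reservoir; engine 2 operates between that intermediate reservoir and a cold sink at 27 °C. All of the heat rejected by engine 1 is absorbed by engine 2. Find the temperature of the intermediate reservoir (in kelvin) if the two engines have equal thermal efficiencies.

T_H = 550 °F → (550 − 32) × 5/9 = 287.78 °C = 560.93 K.
T_C = 27 °C → 27 + 273.15 = 300.15 K.
Equal efficiencies require 1 − T_m/T_H = 1 − T_C/T_m, i.e. T_m/T_H = T_C/T_m, so T_m = √(T_H·T_C) = √(560.93 × 300.15) = 410.3 K.

T_m ≈ 410.3 K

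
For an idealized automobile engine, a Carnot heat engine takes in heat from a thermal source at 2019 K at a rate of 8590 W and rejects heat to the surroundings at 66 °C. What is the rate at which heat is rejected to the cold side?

Q̇_C ≈ 1443 W

T_C = 66 °C → 66 + 273.15 = 339.15 K.
η_rev = 1 − T_C/T_H = 1 − 339.15/2019.00 = 0.8320.
For a reversible cycle Q_C/Q_H = T_C/T_H, so Q_C = 8590 × 339.15/2019.00 = 1443 W.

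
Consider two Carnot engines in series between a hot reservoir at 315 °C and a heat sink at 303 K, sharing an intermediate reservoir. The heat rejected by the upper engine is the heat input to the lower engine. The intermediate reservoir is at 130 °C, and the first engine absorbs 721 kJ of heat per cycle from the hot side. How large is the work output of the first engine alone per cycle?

T_H = 315 °C → 315 + 273.15 = 588.15 K.
T_m = 130 °C → 130 + 273.15 = 403.15 K.
First-stage efficiency η₁ = 1 − T_m/T_H = 1 − 403.15/588.15 = 0.3145.
W₁ = η₁·Q_H = 0.3145 × 721 = 227 kJ.

W₁ ≈ 227 kJ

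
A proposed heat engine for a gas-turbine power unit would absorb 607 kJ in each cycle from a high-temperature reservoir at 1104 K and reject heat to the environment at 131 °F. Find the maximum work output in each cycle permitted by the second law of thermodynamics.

T_C = 131 °F → (131 − 32) × 5/9 = 55.00 °C = 328.15 K.
The second-law ceiling is the Carnot efficiency, η_max = 1 − T_C/T_H = 1 − 328.15/1104.00 = 0.7028.
W_max = η_max · Q_H = 0.7028 × 607 = 427 kJ.

W_max ≈ 427 kJ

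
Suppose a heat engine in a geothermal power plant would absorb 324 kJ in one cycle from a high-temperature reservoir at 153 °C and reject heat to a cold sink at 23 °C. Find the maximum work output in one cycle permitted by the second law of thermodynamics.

T_H = 153 °C → 153 + 273.15 = 426.15 K.
T_C = 23 °C → 23 + 273.15 = 296.15 K.
The second-law ceiling is the Carnot efficiency, η_max = 1 − T_C/T_H = 1 − 296.15/426.15 = 0.3051.
W_max = η_max · Q_H = 0.3051 × 324 = 98.8 kJ.

W_max ≈ 98.8 kJ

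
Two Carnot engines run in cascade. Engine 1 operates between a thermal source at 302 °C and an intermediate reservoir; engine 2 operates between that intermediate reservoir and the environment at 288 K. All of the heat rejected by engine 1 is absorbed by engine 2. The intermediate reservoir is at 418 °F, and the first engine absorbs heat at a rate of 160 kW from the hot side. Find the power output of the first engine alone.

Ẇ₁ ≈ 24.4 kW

T_H = 302 °C → 302 + 273.15 = 575.15 K.
T_m = 418 °F → (418 − 32) × 5/9 = 214.44 °C = 487.59 K.
First-stage efficiency η₁ = 1 − T_m/T_H = 1 − 487.59/575.15 = 0.1522.
W₁ = η₁·Q_H = 0.1522 × 160 = 24.4 kW.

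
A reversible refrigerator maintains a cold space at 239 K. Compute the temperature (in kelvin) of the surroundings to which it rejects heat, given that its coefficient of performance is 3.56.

COP_R = T_C/(T_H − T_C) ⇒ T_H = T_C·(1 + 1/COP_R) = 239.00 × (1 + 1/3.56) = 306.1 K.

T_H ≈ 306.1 K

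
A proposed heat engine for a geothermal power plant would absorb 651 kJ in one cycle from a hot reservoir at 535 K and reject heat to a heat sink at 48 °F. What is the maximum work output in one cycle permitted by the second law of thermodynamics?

T_C = 48 °F → (48 − 32) × 5/9 = 8.89 °C = 282.04 K.
No engine can exceed the Carnot limit: η_max = 1 − T_C/T_H = 1 − 282.04/535.00 = 0.4728.
W_max = η_max · Q_H = 0.4728 × 651 = 308 kJ.

W_max ≈ 308 kJ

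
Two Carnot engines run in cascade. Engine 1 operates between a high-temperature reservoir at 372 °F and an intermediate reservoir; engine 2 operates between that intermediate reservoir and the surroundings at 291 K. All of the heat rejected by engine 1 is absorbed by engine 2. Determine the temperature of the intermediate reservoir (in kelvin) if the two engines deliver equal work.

T_H = 372 °F → (372 − 32) × 5/9 = 188.89 °C = 462.04 K.
For reversible stages Q_m = Q_H·(T_m/T_H). Setting W₁ = Q_H(1 − T_m/T_H) equal to W₂ = Q_m(1 − T_C/T_m) = Q_H·(T_m − T_C)/T_H gives T_H − T_m = T_m − T_C, so T_m = (T_H + T_C)/2 = (462.04 + 291.00)/2 = 377 K.

T_m ≈ 377 K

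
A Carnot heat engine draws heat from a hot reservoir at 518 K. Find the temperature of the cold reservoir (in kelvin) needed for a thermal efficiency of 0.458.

From η = 1 − T_C/T_H, T_C = T_H·(1 − η) = 518.00 × (1 − 0.458) = 281 K.

T_C ≈ 281 K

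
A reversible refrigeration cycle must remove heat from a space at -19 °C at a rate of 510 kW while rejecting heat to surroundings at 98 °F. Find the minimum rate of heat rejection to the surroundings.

T_H = 98 °F → (98 − 32) × 5/9 = 36.67 °C = 309.82 K.
T_C = -19 °C → -19 + 273.15 = 254.15 K.
For a reversible cycle Q_H/Q_C = T_H/T_C, so Q_H = Q_C·T_H/T_C = 510 × 309.82/254.15 = 622 kW.

Q̇_H ≈ 622 kW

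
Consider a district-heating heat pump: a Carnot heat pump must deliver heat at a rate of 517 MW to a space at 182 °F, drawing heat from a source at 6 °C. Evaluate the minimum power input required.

T_H = 182 °F → (182 − 32) × 5/9 = 83.33 °C = 356.48 K.
T_C = 6 °C → 6 + 273.15 = 279.15 K.
The Carnot heat-pump COP is COP_HP = T_H/(T_H − T_C) = 356.48/77.33 = 4.6097.
W = Q_H/COP_HP = 517/4.6097 = 112.2 MW.

Ẇ_in ≈ 112.2 MW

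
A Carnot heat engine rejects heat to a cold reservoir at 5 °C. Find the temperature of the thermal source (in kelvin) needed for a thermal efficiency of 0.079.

T_C = 5 °C → 5 + 273.15 = 278.15 K.
From η = 1 − T_C/T_H, solving for T_H gives T_H = T_C/(1 − η) = 278.15/(1 − 0.079) = 302 K.

T_H ≈ 302 K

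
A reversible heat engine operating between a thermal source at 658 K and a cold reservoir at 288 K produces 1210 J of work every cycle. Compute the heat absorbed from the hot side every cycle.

Q_H ≈ 2150 J

Carnot efficiency: η = 1 − T_C/T_H = 1 − 288.00/658.00 = 0.5623.
Q_H = W/η = 1210/0.5623 = 2150 J.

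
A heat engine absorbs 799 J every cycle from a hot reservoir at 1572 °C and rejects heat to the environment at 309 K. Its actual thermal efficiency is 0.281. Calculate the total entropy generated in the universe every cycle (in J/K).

T_H = 1572 °C → 1572 + 273.15 = 1845.15 K.
W = η·Q_H = 0.281 × 799 = 224.5 J, so Q_C = Q_H − W = 574.5 J.
The hot reservoir loses entropy Q_H/T_H = 799/1845.15 = 0.4330 J/K; the cold reservoir gains Q_C/T_C = 574.5/309.00 = 1.859 J/K.
ΔS_univ = −Q_H/T_H + Q_C/T_C = 1.43 J/K (> 0, since η = 0.281 < η_Carnot = 0.833).

ΔS_univ ≈ 1.43 J/K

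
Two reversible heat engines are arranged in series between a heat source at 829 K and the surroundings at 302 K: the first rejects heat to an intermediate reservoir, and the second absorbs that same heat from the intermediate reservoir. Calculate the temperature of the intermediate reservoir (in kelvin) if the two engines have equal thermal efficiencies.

T_m ≈ 500 K

Equal efficiencies require 1 − T_m/T_H = 1 − T_C/T_m, i.e. T_m/T_H = T_C/T_m, so T_m = √(T_H·T_C) = √(829.00 × 302.00) = 500 K.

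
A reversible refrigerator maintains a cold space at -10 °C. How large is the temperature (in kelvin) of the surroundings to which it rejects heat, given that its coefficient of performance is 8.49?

T_H ≈ 294 K

T_C = -10 °C → -10 + 273.15 = 263.15 K.
COP_R = T_C/(T_H − T_C) ⇒ T_H = T_C·(1 + 1/COP_R) = 263.15 × (1 + 1/8.49) = 294 K.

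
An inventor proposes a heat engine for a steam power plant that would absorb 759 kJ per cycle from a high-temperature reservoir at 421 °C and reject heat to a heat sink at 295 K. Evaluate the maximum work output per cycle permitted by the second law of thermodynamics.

T_H = 421 °C → 421 + 273.15 = 694.15 K.
By the Carnot theorem, η_max = 1 − T_C/T_H = 1 − 295.00/694.15 = 0.5750.
W_max = η_max · Q_H = 0.5750 × 759 = 436 kJ.

W_max ≈ 436 kJ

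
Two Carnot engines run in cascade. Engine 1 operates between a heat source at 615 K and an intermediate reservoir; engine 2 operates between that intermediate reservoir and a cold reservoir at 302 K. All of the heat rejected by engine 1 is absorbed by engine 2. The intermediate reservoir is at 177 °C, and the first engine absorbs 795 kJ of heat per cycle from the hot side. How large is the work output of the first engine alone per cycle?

W₁ ≈ 213 kJ

T_m = 177 °C → 177 + 273.15 = 450.15 K.
First-stage efficiency η₁ = 1 − T_m/T_H = 1 − 450.15/615.00 = 0.2680.
W₁ = η₁·Q_H = 0.2680 × 795 = 213 kJ.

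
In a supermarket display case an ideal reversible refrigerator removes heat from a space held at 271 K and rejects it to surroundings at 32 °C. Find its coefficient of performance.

COP_R ≈ 7.94

T_H = 32 °C → 32 + 273.15 = 305.15 K.
Carnot COP: COP_R = T_C/(T_H − T_C) = 271.00/(305.15 − 271.00) = 7.94.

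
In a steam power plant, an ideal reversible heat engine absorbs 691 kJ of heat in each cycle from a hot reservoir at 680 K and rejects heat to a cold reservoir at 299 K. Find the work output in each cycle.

The Carnot efficiency is η = 1 − T_C/T_H = 1 − 299.00/680.00 = 0.5603.
W = η·Q_H = 0.5603 × 691 = 387 kJ.

W ≈ 387 kJ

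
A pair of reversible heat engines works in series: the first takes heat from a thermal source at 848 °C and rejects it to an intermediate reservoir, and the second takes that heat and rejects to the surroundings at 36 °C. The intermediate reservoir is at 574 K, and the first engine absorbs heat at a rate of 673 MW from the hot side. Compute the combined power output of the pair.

Ẇ_total ≈ 487.4 MW

T_H = 848 °C → 848 + 273.15 = 1121.15 K.
T_C = 36 °C → 36 + 273.15 = 309.15 K.
Two reversible stages in series are equivalent to a single Carnot engine between T_H and T_C, so η_total = 1 − T_C/T_H = 1 − 309.15/1121.15 = 0.7243.
W_total = η_total · Q_H = 0.7243 × 673 = 487.4 MW.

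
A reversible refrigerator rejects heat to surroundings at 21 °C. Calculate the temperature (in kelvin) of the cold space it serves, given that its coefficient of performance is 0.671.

T_H = 21 °C → 21 + 273.15 = 294.15 K.
COP_R = T_C/(T_H − T_C) ⇒ T_C = T_H·COP_R/(1 + COP_R) = 294.15 × 0.671/(1 + 0.671) = 118 K.

T_C ≈ 118 K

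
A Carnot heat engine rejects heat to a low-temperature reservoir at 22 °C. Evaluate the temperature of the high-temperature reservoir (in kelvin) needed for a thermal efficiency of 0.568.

T_H ≈ 683 K

T_C = 22 °C → 22 + 273.15 = 295.15 K.
From η = 1 − T_C/T_H, solving for T_H gives T_H = T_C/(1 − η) = 295.15/(1 − 0.568) = 683 K.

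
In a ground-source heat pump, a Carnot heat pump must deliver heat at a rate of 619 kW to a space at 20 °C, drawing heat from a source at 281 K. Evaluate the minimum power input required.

T_H = 20 °C → 20 + 273.15 = 293.15 K.
COP_HP = T_H/(T_H − T_C) = 293.15/12.15 = 24.1276.
W = Q_H/COP_HP = 619/24.1276 = 25.66 kW.

Ẇ_in ≈ 25.66 kW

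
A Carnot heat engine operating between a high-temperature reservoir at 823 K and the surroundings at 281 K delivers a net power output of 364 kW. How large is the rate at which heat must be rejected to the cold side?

Q̇_C ≈ 188.7 kW

η_rev = 1 − T_C/T_H = 1 − 281.00/823.00 = 0.6586.
Since Q_C/Q_H = T_C/T_H and Q_H = W/η, Q_C = W·T_C/(T_H − T_C) = 364 × 281.00/542.00 = 188.7 kW.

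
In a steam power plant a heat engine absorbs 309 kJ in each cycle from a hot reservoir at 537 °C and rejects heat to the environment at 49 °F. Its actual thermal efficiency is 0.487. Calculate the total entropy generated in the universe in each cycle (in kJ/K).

ΔS_univ ≈ 0.180 kJ/K

T_H = 537 °C → 537 + 273.15 = 810.15 K.
T_C = 49 °F → (49 − 32) × 5/9 = 9.44 °C = 282.59 K.
W = η·Q_H = 0.487 × 309 = 150.5 kJ, so Q_C = Q_H − W = 158.5 kJ.
The hot reservoir loses entropy Q_H/T_H = 309/810.15 = 0.3814 kJ/K; the cold reservoir gains Q_C/T_C = 158.5/282.59 = 0.5609 kJ/K.
ΔS_univ = −Q_H/T_H + Q_C/T_C = 0.180 kJ/K (> 0, since η = 0.487 < η_Carnot = 0.651).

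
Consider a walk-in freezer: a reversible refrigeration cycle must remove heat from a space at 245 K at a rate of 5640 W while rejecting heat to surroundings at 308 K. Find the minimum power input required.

Ẇ_in ≈ 1450 W

The reversible coefficient of performance is COP_R = T_C/(T_H − T_C) = 245.00/63.00 = 3.8889.
W = Q_C/COP_R = 5640/3.8889 = 1450 W.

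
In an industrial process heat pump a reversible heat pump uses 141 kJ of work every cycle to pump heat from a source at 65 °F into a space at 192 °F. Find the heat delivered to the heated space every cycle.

Q_H ≈ 724 kJ

T_H = 192 °F → (192 − 32) × 5/9 = 88.89 °C = 362.04 K.
T_C = 65 °F → (65 − 32) × 5/9 = 18.33 °C = 291.48 K.
COP_HP = T_H/(T_H − T_C) = 362.04/70.56 = 5.1313.
Q_H = COP_HP · W = 5.1313 × 141 = 724 kJ.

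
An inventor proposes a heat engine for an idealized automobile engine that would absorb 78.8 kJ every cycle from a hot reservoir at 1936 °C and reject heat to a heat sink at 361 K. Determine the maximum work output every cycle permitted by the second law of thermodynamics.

T_H = 1936 °C → 1936 + 273.15 = 2209.15 K.
By the Carnot theorem, η_max = 1 − T_C/T_H = 1 − 361.00/2209.15 = 0.8366.
W_max = η_max · Q_H = 0.8366 × 78.8 = 65.9 kJ.

W_max ≈ 65.9 kJ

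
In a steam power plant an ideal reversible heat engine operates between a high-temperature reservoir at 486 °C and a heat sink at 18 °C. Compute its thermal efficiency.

T_H = 486 °C → 486 + 273.15 = 759.15 K.
T_C = 18 °C → 18 + 273.15 = 291.15 K.
For a reversible engine, η = 1 − T_C/T_H = 1 − 291.15/759.15 = 0.616.

η ≈ 0.616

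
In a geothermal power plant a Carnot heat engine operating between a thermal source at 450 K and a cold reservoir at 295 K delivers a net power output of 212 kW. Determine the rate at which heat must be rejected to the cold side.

For a reversible engine, η = 1 − T_C/T_H = 1 − 295.00/450.00 = 0.3444.
Since Q_C/Q_H = T_C/T_H and Q_H = W/η, Q_C = W·T_C/(T_H − T_C) = 212 × 295.00/155.00 = 403.5 kW.

Q̇_C ≈ 403.5 kW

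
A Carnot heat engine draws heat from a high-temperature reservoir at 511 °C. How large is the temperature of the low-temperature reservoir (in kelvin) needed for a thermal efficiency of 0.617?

T_C ≈ 300.3 K

T_H = 511 °C → 511 + 273.15 = 784.15 K.
From η = 1 − T_C/T_H, T_C = T_H·(1 − η) = 784.15 × (1 − 0.617) = 300.3 K.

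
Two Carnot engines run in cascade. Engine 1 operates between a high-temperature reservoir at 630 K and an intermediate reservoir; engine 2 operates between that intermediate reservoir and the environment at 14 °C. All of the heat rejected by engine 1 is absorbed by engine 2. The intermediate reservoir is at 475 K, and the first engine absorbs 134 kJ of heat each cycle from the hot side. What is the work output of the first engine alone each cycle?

W₁ ≈ 33.0 kJ

T_C = 14 °C → 14 + 273.15 = 287.15 K.
First-stage efficiency η₁ = 1 − T_m/T_H = 1 − 475.00/630.00 = 0.2460.
W₁ = η₁·Q_H = 0.2460 × 134 = 33.0 kJ.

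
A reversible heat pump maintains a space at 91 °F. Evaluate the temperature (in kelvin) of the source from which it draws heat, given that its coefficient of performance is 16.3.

T_C ≈ 287 K

T_H = 91 °F → (91 − 32) × 5/9 = 32.78 °C = 305.93 K.
COP_HP = T_H/(T_H − T_C) ⇒ T_C = T_H·(COP_HP − 1)/COP_HP = 305.93 × (16.3 − 1)/16.3 = 287 K.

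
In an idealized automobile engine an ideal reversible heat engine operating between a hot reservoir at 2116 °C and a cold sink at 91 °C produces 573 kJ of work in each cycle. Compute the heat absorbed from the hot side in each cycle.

Q_H ≈ 676 kJ

T_H = 2116 °C → 2116 + 273.15 = 2389.15 K.
T_C = 91 °C → 91 + 273.15 = 364.15 K.
Since the cycle is reversible, η = 1 − T_C/T_H = 1 − 364.15/2389.15 = 0.8476.
Q_H = W/η = 573/0.8476 = 676 kJ.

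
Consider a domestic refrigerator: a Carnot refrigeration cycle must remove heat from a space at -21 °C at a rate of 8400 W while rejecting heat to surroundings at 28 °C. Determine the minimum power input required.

T_H = 28 °C → 28 + 273.15 = 301.15 K.
T_C = -21 °C → -21 + 273.15 = 252.15 K.
Carnot COP: COP_R = T_C/(T_H − T_C) = 252.15/49.00 = 5.1459.
W = Q_C/COP_R = 8400/5.1459 = 1630 W.

Ẇ_in ≈ 1630 W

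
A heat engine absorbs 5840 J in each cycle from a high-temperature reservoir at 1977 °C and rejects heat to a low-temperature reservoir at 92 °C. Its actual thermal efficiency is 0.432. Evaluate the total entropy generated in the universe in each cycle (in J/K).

ΔS_univ ≈ 6.489 J/K

T_H = 1977 °C → 1977 + 273.15 = 2250.15 K.
T_C = 92 °C → 92 + 273.15 = 365.15 K.
W = η·Q_H = 0.432 × 5840 = 2523 J, so Q_C = Q_H − W = 3317 J.
Reservoir entropy changes: ΔS_H = −Q_H/T_H = −5840/2250.15 = -2.595 J/K and ΔS_C = +Q_C/T_C = 3317/365.15 = 9.084 J/K.
ΔS_univ = −Q_H/T_H + Q_C/T_C = 6.489 J/K (> 0, since η = 0.432 < η_Carnot = 0.838).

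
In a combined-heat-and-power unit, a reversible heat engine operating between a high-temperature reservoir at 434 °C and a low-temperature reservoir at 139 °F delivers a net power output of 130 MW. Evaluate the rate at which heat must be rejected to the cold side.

T_H = 434 °C → 434 + 273.15 = 707.15 K.
T_C = 139 °F → (139 − 32) × 5/9 = 59.44 °C = 332.59 K.
For a reversible engine, η = 1 − T_C/T_H = 1 − 332.59/707.15 = 0.5297.
Since Q_C/Q_H = T_C/T_H and Q_H = W/η, Q_C = W·T_C/(T_H − T_C) = 130 × 332.59/374.56 = 115.4 MW.

Q̇_C ≈ 115.4 MW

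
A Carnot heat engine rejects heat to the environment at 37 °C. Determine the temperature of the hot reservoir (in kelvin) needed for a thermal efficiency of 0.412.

T_H ≈ 527 K

T_C = 37 °C → 37 + 273.15 = 310.15 K.
From η = 1 − T_C/T_H, solving for T_H gives T_H = T_C/(1 − η) = 310.15/(1 − 0.412) = 527 K.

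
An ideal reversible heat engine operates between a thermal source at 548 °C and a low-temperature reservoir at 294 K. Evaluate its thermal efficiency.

T_H = 548 °C → 548 + 273.15 = 821.15 K.
The Carnot efficiency is η = 1 − T_C/T_H = 1 − 294.00/821.15 = 0.642.

η ≈ 0.642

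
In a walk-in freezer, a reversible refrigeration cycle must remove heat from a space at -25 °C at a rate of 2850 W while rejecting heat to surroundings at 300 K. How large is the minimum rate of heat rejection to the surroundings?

Q̇_H ≈ 3445 W

T_C = -25 °C → -25 + 273.15 = 248.15 K.
For a reversible cycle Q_H/Q_C = T_H/T_C, so Q_H = Q_C·T_H/T_C = 2850 × 300.00/248.15 = 3445 W.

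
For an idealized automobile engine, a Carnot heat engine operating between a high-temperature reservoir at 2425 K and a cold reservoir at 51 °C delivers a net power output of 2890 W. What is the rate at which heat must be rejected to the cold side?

Q̇_C ≈ 446 W

T_C = 51 °C → 51 + 273.15 = 324.15 K.
For a reversible engine, η = 1 − T_C/T_H = 1 − 324.15/2425.00 = 0.8663.
Since Q_C/Q_H = T_C/T_H and Q_H = W/η, Q_C = W·T_C/(T_H − T_C) = 2890 × 324.15/2100.85 = 446 W.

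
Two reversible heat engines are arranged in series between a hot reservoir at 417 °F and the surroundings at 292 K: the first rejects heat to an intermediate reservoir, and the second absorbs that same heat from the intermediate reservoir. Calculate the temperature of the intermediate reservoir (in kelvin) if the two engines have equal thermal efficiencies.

T_H = 417 °F → (417 − 32) × 5/9 = 213.89 °C = 487.04 K.
Equal efficiencies require 1 − T_m/T_H = 1 − T_C/T_m, i.e. T_m/T_H = T_C/T_m, so T_m = √(T_H·T_C) = √(487.04 × 292.00) = 377.1 K.

T_m ≈ 377.1 K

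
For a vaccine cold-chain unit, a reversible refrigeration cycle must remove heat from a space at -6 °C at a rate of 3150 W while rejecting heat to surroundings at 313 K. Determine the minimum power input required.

T_C = -6 °C → -6 + 273.15 = 267.15 K.
Carnot COP: COP_R = T_C/(T_H − T_C) = 267.15/45.85 = 5.8266.
W = Q_C/COP_R = 3150/5.8266 = 541 W.

Ẇ_in ≈ 541 W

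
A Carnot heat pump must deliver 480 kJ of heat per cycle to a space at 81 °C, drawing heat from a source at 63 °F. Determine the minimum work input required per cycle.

W_in ≈ 86.44 kJ

T_H = 81 °C → 81 + 273.15 = 354.15 K.
T_C = 63 °F → (63 − 32) × 5/9 = 17.22 °C = 290.37 K.
For a reversible heat pump, COP_HP = T_H/(T_H − T_C) = 354.15/63.78 = 5.5529.
W = Q_H/COP_HP = 480/5.5529 = 86.44 kJ.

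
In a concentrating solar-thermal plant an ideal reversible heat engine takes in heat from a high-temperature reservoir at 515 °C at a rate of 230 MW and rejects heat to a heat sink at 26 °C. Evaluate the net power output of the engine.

T_H = 515 °C → 515 + 273.15 = 788.15 K.
T_C = 26 °C → 26 + 273.15 = 299.15 K.
Since the cycle is reversible, η = 1 − T_C/T_H = 1 − 299.15/788.15 = 0.6204.
W = η·Q_H = 0.6204 × 230 = 142.7 MW.

Ẇ ≈ 142.7 MW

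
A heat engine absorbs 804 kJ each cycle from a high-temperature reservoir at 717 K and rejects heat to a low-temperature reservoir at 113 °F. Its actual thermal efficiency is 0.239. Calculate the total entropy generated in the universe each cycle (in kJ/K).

ΔS_univ ≈ 0.802 kJ/K

T_C = 113 °F → (113 − 32) × 5/9 = 45.00 °C = 318.15 K.
W = η·Q_H = 0.239 × 804 = 192.2 kJ, so Q_C = Q_H − W = 611.8 kJ.
Reservoir entropy changes: ΔS_H = −Q_H/T_H = −804/717.00 = -1.121 kJ/K and ΔS_C = +Q_C/T_C = 611.8/318.15 = 1.923 kJ/K.
ΔS_univ = −Q_H/T_H + Q_C/T_C = 0.802 kJ/K (> 0, since η = 0.239 < η_Carnot = 0.556).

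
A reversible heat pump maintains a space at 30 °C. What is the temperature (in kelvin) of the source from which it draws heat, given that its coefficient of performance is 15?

T_H = 30 °C → 30 + 273.15 = 303.15 K.
COP_HP = T_H/(T_H − T_C) ⇒ T_C = T_H·(COP_HP − 1)/COP_HP = 303.15 × (15 − 1)/15 = 283 K.

T_C ≈ 283 K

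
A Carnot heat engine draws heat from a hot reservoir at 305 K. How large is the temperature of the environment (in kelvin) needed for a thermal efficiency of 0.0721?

From η = 1 − T_C/T_H, T_C = T_H·(1 − η) = 305.00 × (1 − 0.0721) = 283 K.

T_C ≈ 283 K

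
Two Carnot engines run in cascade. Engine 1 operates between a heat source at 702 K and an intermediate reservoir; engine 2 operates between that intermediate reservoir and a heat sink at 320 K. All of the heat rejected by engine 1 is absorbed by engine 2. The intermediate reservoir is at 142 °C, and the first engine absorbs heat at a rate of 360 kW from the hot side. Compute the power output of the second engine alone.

Ẇ₂ ≈ 48.8 kW

T_m = 142 °C → 142 + 273.15 = 415.15 K.
Heat entering the second stage: Q_m = Q_H·(T_m/T_H) = 360 × 415.15/702.00 = 213 kW.
Second-stage efficiency η₂ = 1 − T_C/T_m = 1 − 320.00/415.15 = 0.2292, so W₂ = η₂·Q_m = 48.8 kW.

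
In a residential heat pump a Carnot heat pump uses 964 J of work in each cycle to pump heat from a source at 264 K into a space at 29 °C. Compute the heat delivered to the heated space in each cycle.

Q_H ≈ 7630 J

T_H = 29 °C → 29 + 273.15 = 302.15 K.
COP_HP = T_H/(T_H − T_C) = 302.15/38.15 = 7.9201.
Q_H = COP_HP · W = 7.9201 × 964 = 7630 J.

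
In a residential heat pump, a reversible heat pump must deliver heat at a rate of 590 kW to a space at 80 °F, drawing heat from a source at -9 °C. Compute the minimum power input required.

Ẇ_in ≈ 70.2 kW

T_H = 80 °F → (80 − 32) × 5/9 = 26.67 °C = 299.82 K.
T_C = -9 °C → -9 + 273.15 = 264.15 K.
For a reversible heat pump, COP_HP = T_H/(T_H − T_C) = 299.82/35.67 = 8.4061.
W = Q_H/COP_HP = 590/8.4061 = 70.2 kW.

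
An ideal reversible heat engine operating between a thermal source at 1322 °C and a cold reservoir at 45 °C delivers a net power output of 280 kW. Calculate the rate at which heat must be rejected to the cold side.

Q̇_C ≈ 69.8 kW

T_H = 1322 °C → 1322 + 273.15 = 1595.15 K.
T_C = 45 °C → 45 + 273.15 = 318.15 K.
For a reversible engine, η = 1 − T_C/T_H = 1 − 318.15/1595.15 = 0.8006.
Since Q_C/Q_H = T_C/T_H and Q_H = W/η, Q_C = W·T_C/(T_H − T_C) = 280 × 318.15/1277.00 = 69.8 kW.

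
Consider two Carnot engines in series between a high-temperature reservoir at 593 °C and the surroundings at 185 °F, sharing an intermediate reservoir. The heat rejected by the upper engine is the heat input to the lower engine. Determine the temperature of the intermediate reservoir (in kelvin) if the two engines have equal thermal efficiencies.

T_m ≈ 557 K

T_H = 593 °C → 593 + 273.15 = 866.15 K.
T_C = 185 °F → (185 − 32) × 5/9 = 85.00 °C = 358.15 K.
Equal efficiencies require 1 − T_m/T_H = 1 − T_C/T_m, i.e. T_m/T_H = T_C/T_m, so T_m = √(T_H·T_C) = √(866.15 × 358.15) = 557 K.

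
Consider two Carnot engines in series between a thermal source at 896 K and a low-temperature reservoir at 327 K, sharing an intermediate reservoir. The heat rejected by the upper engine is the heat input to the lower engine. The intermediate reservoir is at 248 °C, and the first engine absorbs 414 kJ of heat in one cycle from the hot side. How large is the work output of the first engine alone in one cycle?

W₁ ≈ 173.2 kJ

T_m = 248 °C → 248 + 273.15 = 521.15 K.
First-stage efficiency η₁ = 1 − T_m/T_H = 1 − 521.15/896.00 = 0.4184.
W₁ = η₁·Q_H = 0.4184 × 414 = 173.2 kJ.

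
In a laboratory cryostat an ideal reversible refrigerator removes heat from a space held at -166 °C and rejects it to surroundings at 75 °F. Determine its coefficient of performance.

COP_R ≈ 0.564

T_H = 75 °F → (75 − 32) × 5/9 = 23.89 °C = 297.04 K.
T_C = -166 °C → -166 + 273.15 = 107.15 K.
The reversible coefficient of performance is COP_R = T_C/(T_H − T_C) = 107.15/(297.04 − 107.15) = 0.564.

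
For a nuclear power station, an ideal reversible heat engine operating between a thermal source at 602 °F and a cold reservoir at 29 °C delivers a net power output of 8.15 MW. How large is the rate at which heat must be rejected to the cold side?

Q̇_C ≈ 8.56 MW

T_H = 602 °F → (602 − 32) × 5/9 = 316.67 °C = 589.82 K.
T_C = 29 °C → 29 + 273.15 = 302.15 K.
η_rev = 1 − T_C/T_H = 1 − 302.15/589.82 = 0.4877.
Since Q_C/Q_H = T_C/T_H and Q_H = W/η, Q_C = W·T_C/(T_H − T_C) = 8.15 × 302.15/287.67 = 8.56 MW.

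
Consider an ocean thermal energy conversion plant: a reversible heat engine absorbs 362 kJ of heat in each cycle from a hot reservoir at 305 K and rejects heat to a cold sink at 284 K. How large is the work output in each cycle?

For a reversible engine, η = 1 − T_C/T_H = 1 − 284.00/305.00 = 0.0689.
W = η·Q_H = 0.0689 × 362 = 24.92 kJ.

W ≈ 24.92 kJ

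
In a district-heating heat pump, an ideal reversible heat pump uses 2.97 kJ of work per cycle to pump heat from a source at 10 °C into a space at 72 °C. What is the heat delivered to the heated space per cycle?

T_H = 72 °C → 72 + 273.15 = 345.15 K.
T_C = 10 °C → 10 + 273.15 = 283.15 K.
For a reversible heat pump, COP_HP = T_H/(T_H − T_C) = 345.15/62.00 = 5.5669.
Q_H = COP_HP · W = 5.5669 × 2.97 = 16.5 kJ.

Q_H ≈ 16.5 kJ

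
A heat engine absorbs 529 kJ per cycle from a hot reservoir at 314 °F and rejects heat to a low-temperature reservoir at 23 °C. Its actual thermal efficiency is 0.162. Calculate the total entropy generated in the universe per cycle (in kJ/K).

T_H = 314 °F → (314 − 32) × 5/9 = 156.67 °C = 429.82 K.
T_C = 23 °C → 23 + 273.15 = 296.15 K.
W = η·Q_H = 0.162 × 529 = 85.70 kJ, so Q_C = Q_H − W = 443.3 kJ.
Entropy balance on the reservoirs: −Q_H/T_H = -1.231 kJ/K, +Q_C/T_C = 1.497 kJ/K.
ΔS_univ = −Q_H/T_H + Q_C/T_C = 0.266 kJ/K (> 0, since η = 0.162 < η_Carnot = 0.311).

ΔS_univ ≈ 0.266 kJ/K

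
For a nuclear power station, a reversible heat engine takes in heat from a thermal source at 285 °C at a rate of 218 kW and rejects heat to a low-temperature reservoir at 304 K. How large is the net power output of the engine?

Ẇ ≈ 99.3 kW

T_H = 285 °C → 285 + 273.15 = 558.15 K.
For a reversible engine, η = 1 − T_C/T_H = 1 − 304.00/558.15 = 0.4553.
W = η·Q_H = 0.4553 × 218 = 99.3 kW.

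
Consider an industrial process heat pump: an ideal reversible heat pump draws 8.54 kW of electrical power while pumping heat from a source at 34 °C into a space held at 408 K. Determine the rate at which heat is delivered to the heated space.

T_C = 34 °C → 34 + 273.15 = 307.15 K.
Reversible heating COP: COP_HP = T_H/(T_H − T_C) = 408.00/100.85 = 4.0456.
Q_H = COP_HP · W = 4.0456 × 8.54 = 34.5 kW.

Q̇_H ≈ 34.5 kW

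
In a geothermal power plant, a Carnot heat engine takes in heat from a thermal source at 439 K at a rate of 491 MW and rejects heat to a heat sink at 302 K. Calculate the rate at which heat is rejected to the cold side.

Since the cycle is reversible, η = 1 − T_C/T_H = 1 − 302.00/439.00 = 0.3121.
For a reversible cycle Q_C/Q_H = T_C/T_H, so Q_C = 491 × 302.00/439.00 = 338 MW.

Q̇_C ≈ 338 MW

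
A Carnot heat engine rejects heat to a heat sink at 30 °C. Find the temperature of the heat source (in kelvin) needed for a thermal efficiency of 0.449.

T_H ≈ 550 K

T_C = 30 °C → 30 + 273.15 = 303.15 K.
From η = 1 − T_C/T_H, solving for T_H gives T_H = T_C/(1 − η) = 303.15/(1 − 0.449) = 550 K.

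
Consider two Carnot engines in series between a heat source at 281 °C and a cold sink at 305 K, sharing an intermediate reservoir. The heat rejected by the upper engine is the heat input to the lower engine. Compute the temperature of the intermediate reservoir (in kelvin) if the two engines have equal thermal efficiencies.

T_m ≈ 411 K

T_H = 281 °C → 281 + 273.15 = 554.15 K.
Equal efficiencies require 1 − T_m/T_H = 1 − T_C/T_m, i.e. T_m/T_H = T_C/T_m, so T_m = √(T_H·T_C) = √(554.15 × 305.00) = 411 K.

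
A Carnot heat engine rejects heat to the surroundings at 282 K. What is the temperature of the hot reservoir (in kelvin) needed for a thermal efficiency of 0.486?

From η = 1 − T_C/T_H, solving for T_H gives T_H = T_C/(1 − η) = 282.00/(1 − 0.486) = 549 K.

T_H ≈ 549 K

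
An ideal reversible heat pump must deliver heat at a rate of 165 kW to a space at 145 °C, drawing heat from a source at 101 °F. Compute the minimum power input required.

T_H = 145 °C → 145 + 273.15 = 418.15 K.
T_C = 101 °F → (101 − 32) × 5/9 = 38.33 °C = 311.48 K.
For a reversible heat pump, COP_HP = T_H/(T_H − T_C) = 418.15/106.67 = 3.9202.
W = Q_H/COP_HP = 165/3.9202 = 42.1 kW.

Ẇ_in ≈ 42.1 kW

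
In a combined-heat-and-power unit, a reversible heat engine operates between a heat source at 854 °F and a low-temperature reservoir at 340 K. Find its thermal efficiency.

T_H = 854 °F → (854 − 32) × 5/9 = 456.67 °C = 729.82 K.
The Carnot efficiency is η = 1 − T_C/T_H = 1 − 340.00/729.82 = 0.5341.

η ≈ 0.5341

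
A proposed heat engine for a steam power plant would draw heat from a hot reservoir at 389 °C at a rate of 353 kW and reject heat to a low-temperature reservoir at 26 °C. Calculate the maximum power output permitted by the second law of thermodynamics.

Ẇ_max ≈ 193.5 kW

T_H = 389 °C → 389 + 273.15 = 662.15 K.
T_C = 26 °C → 26 + 273.15 = 299.15 K.
No engine can exceed the Carnot limit: η_max = 1 − T_C/T_H = 1 − 299.15/662.15 = 0.5482.
W_max = η_max · Q_H = 0.5482 × 353 = 193.5 kW.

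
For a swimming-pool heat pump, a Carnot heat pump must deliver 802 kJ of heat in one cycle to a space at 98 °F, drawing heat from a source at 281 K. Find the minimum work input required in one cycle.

T_H = 98 °F → (98 − 32) × 5/9 = 36.67 °C = 309.82 K.
The Carnot heat-pump COP is COP_HP = T_H/(T_H − T_C) = 309.82/28.82 = 10.7513.
W = Q_H/COP_HP = 802/10.7513 = 74.6 kJ.

W_in ≈ 74.6 kJ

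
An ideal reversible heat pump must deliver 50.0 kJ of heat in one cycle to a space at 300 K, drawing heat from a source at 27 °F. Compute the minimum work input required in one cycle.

W_in ≈ 4.938 kJ

T_C = 27 °F → (27 − 32) × 5/9 = -2.78 °C = 270.37 K.
COP_HP = T_H/(T_H − T_C) = 300.00/29.63 = 10.1256.
W = Q_H/COP_HP = 50.0/10.1256 = 4.938 kJ.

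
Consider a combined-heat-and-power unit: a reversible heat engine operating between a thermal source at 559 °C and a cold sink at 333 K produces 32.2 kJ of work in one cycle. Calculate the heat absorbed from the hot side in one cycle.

Q_H ≈ 53.7 kJ

T_H = 559 °C → 559 + 273.15 = 832.15 K.
For a reversible engine, η = 1 − T_C/T_H = 1 − 333.00/832.15 = 0.5998.
Q_H = W/η = 32.2/0.5998 = 53.7 kJ.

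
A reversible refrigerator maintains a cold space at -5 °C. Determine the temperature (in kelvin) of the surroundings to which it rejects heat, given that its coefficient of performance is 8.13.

T_H ≈ 301.1 K

T_C = -5 °C → -5 + 273.15 = 268.15 K.
COP_R = T_C/(T_H − T_C) ⇒ T_H = T_C·(1 + 1/COP_R) = 268.15 × (1 + 1/8.13) = 301.1 K.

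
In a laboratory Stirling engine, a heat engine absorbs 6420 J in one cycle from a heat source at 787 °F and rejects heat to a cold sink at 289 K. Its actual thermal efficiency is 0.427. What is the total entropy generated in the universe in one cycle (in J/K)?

ΔS_univ ≈ 3.459 J/K

T_H = 787 °F → (787 − 32) × 5/9 = 419.44 °C = 692.59 K.
W = η·Q_H = 0.427 × 6420 = 2741 J, so Q_C = Q_H − W = 3679 J.
Reservoir entropy changes: ΔS_H = −Q_H/T_H = −6420/692.59 = -9.269 J/K and ΔS_C = +Q_C/T_C = 3679/289.00 = 12.73 J/K.
ΔS_univ = −Q_H/T_H + Q_C/T_C = 3.459 J/K (> 0, since η = 0.427 < η_Carnot = 0.583).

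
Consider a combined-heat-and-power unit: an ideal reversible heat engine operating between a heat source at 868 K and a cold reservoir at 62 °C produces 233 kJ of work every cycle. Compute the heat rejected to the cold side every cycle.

Q_C ≈ 147 kJ

T_C = 62 °C → 62 + 273.15 = 335.15 K.
The Carnot efficiency is η = 1 − T_C/T_H = 1 − 335.15/868.00 = 0.6139.
Since Q_C/Q_H = T_C/T_H and Q_H = W/η, Q_C = W·T_C/(T_H − T_C) = 233 × 335.15/532.85 = 147 kJ.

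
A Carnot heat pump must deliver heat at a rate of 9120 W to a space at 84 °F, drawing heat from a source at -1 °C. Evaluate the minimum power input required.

T_H = 84 °F → (84 − 32) × 5/9 = 28.89 °C = 302.04 K.
T_C = -1 °C → -1 + 273.15 = 272.15 K.
The Carnot heat-pump COP is COP_HP = T_H/(T_H − T_C) = 302.04/29.89 = 10.1054.
W = Q_H/COP_HP = 9120/10.1054 = 902.5 W.

Ẇ_in ≈ 902.5 W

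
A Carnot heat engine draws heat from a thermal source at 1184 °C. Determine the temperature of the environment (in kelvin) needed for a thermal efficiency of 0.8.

T_C ≈ 291 K

T_H = 1184 °C → 1184 + 273.15 = 1457.15 K.
From η = 1 − T_C/T_H, T_C = T_H·(1 − η) = 1457.15 × (1 − 0.8) = 291 K.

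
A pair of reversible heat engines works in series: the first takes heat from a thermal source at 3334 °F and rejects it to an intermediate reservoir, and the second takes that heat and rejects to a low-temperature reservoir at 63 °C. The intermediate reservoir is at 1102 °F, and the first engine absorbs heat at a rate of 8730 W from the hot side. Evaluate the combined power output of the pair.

Ẇ_total ≈ 7340 W

T_H = 3334 °F → (3334 − 32) × 5/9 = 1834.44 °C = 2107.59 K.
T_C = 63 °C → 63 + 273.15 = 336.15 K.
Two reversible stages in series are equivalent to a single Carnot engine between T_H and T_C, so η_total = 1 − T_C/T_H = 1 − 336.15/2107.59 = 0.8405.
W_total = η_total · Q_H = 0.8405 × 8730 = 7340 W.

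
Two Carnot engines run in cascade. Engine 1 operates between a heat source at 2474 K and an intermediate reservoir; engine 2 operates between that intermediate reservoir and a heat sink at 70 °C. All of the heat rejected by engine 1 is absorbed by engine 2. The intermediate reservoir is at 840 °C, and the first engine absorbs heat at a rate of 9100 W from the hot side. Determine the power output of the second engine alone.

Ẇ₂ ≈ 2830 W

T_C = 70 °C → 70 + 273.15 = 343.15 K.
T_m = 840 °C → 840 + 273.15 = 1113.15 K.
Heat entering the second stage: Q_m = Q_H·(T_m/T_H) = 9100 × 1113.15/2474.00 = 4090 W.
Second-stage efficiency η₂ = 1 − T_C/T_m = 1 − 343.15/1113.15 = 0.6917, so W₂ = η₂·Q_m = 2830 W.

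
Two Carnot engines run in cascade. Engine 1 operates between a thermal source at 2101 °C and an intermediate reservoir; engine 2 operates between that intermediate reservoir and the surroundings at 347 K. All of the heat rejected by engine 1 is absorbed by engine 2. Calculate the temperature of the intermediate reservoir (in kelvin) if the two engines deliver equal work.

T_H = 2101 °C → 2101 + 273.15 = 2374.15 K.
For reversible stages Q_m = Q_H·(T_m/T_H). Setting W₁ = Q_H(1 − T_m/T_H) equal to W₂ = Q_m(1 − T_C/T_m) = Q_H·(T_m − T_C)/T_H gives T_H − T_m = T_m − T_C, so T_m = (T_H + T_C)/2 = (2374.15 + 347.00)/2 = 1360 K.

T_m ≈ 1360 K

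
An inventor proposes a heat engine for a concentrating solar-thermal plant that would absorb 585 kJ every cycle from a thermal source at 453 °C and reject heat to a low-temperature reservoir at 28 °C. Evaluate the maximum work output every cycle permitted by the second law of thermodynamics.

T_H = 453 °C → 453 + 273.15 = 726.15 K.
T_C = 28 °C → 28 + 273.15 = 301.15 K.
The second-law ceiling is the Carnot efficiency, η_max = 1 − T_C/T_H = 1 − 301.15/726.15 = 0.5853.
W_max = η_max · Q_H = 0.5853 × 585 = 342 kJ.

W_max ≈ 342 kJ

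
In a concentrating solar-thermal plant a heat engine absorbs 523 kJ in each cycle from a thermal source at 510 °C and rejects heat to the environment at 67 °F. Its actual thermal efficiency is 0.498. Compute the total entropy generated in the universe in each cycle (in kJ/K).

T_H = 510 °C → 510 + 273.15 = 783.15 K.
T_C = 67 °F → (67 − 32) × 5/9 = 19.44 °C = 292.59 K.
W = η·Q_H = 0.498 × 523 = 260.5 kJ, so Q_C = Q_H − W = 262.5 kJ.
Reservoir entropy changes: ΔS_H = −Q_H/T_H = −523/783.15 = -0.6678 kJ/K and ΔS_C = +Q_C/T_C = 262.5/292.59 = 0.8973 kJ/K.
ΔS_univ = −Q_H/T_H + Q_C/T_C = 0.229 kJ/K (> 0, since η = 0.498 < η_Carnot = 0.626).

ΔS_univ ≈ 0.229 kJ/K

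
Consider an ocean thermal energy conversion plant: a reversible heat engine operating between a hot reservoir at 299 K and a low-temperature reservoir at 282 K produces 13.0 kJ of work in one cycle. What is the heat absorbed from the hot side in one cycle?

The Carnot efficiency is η = 1 − T_C/T_H = 1 − 282.00/299.00 = 0.0569.
Q_H = W/η = 13.0/0.0569 = 228.6 kJ.

Q_H ≈ 228.6 kJ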